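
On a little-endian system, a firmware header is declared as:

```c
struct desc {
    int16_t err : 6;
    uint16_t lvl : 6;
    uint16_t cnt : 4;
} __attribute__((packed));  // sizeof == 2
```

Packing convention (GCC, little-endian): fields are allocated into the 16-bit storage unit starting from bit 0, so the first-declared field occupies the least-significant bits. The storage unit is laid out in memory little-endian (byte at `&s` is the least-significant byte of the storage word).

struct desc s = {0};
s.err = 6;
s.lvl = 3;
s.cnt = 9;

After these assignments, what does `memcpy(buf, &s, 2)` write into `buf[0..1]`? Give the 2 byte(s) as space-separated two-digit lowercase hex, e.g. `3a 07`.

err:6 = 6 → 0x6 << 0 → word 0x0006
lvl:6 = 3 → 0x3 << 6 → word 0x00c6
cnt:4 = 9 → 0x9 << 12 → word 0x90c6
word = 0x90c6 → little-endian bytes:
  [0]=0xc6  [1]=0x90

c6 90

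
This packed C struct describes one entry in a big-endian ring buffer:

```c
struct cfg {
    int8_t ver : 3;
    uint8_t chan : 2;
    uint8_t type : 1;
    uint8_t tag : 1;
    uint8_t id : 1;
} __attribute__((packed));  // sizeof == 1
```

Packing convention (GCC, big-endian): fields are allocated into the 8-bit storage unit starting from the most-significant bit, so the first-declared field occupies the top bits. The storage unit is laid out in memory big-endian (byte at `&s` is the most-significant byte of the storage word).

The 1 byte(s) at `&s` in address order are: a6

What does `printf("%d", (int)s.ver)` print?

[0]=0xa6 (big-endian) → word 0xa6
ver:3 @ bit 5 → (0xa6>>5)&0x7 = 0x5  ←
chan:2 @ bit 3 → (0xa6>>3)&0x3 = 0x0
type:1 @ bit 2 → (0xa6>>2)&0x1 = 0x1
tag:1 @ bit 1 → (0xa6>>1)&0x1 = 0x1
id:1 @ bit 0 → (0xa6>>0)&0x1 = 0x0
ver signed 3b, MSB=1: 5 - 8 = -3

-3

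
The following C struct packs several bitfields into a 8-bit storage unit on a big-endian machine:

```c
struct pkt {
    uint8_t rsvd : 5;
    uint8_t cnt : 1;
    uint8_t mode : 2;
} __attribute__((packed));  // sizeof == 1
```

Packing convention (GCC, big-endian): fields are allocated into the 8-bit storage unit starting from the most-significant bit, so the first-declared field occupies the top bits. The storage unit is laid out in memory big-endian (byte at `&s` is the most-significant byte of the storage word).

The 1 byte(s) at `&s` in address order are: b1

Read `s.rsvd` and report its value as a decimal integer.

22

[0]=0xb1 (big-endian) → word 0xb1
rsvd [3+:5] = (word>>3) & 0x1f = 22  ←
cnt [2+:1] = (word>>2) & 0x1 = 0
mode [0+:2] = (word>>0) & 0x3 = 1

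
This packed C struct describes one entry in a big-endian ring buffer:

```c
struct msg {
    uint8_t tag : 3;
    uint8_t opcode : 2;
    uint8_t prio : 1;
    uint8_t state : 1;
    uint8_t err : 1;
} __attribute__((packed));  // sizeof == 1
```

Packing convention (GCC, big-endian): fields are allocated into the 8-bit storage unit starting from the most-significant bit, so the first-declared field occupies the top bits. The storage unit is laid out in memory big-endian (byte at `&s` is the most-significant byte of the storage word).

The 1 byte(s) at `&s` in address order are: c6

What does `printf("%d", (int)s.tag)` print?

[0]=0xc6 (big-endian) → word 0xc6
tag [5+:3] = (word>>5) & 0x7 = 6  ←
opcode [3+:2] = (word>>3) & 0x3 = 0
prio [2+:1] = (word>>2) & 0x1 = 1
state [1+:1] = (word>>1) & 0x1 = 1
err [0+:1] = (word>>0) & 0x1 = 0

6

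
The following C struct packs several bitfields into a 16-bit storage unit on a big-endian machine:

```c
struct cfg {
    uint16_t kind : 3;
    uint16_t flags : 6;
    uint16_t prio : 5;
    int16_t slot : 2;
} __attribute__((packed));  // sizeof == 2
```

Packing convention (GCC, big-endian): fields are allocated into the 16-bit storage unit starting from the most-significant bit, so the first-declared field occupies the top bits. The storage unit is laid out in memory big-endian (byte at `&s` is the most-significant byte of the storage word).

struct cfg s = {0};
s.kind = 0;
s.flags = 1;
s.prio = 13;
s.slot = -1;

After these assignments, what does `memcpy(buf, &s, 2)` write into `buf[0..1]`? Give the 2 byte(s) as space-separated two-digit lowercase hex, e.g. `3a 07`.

[13+:3] kind=0 & 0x7 = 0x0; word=0x0000
[7+:6] flags=1 & 0x3f = 0x1; word=0x0080
[2+:5] prio=13 & 0x1f = 0xd; word=0x00b4
[0+:2] slot=-1 & 0x3 = 0x3; word=0x00b7
word = 0x00b7 → big-endian bytes:
  [0]=0x00  [1]=0xb7

00 b7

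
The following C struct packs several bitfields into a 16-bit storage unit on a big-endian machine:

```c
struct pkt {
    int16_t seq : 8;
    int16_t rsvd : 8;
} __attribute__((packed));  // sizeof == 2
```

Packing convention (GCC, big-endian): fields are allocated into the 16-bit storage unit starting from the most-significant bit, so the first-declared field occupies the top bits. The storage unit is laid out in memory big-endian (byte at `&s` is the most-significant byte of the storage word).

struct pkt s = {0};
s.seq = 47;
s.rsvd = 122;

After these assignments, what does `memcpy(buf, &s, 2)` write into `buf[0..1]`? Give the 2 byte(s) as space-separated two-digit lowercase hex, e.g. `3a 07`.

[8+:8] seq=47 & 0xff = 0x2f; word=0x2f00
[0+:8] rsvd=122 & 0xff = 0x7a; word=0x2f7a
word = 0x2f7a → big-endian bytes:
  [0]=0x2f  [1]=0x7a

2f 7a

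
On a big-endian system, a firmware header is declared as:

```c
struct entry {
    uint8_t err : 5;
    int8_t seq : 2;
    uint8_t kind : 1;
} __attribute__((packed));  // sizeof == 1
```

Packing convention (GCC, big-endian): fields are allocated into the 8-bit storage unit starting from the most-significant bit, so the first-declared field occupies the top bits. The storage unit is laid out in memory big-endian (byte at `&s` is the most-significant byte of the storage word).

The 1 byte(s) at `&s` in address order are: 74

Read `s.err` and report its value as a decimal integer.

[0]=0x74 (big-endian) → word 0x74
err [3+:5] = (word>>3) & 0x1f = 14  ←
seq [1+:2] = (word>>1) & 0x3 = 2
kind [0+:1] = (word>>0) & 0x1 = 0

14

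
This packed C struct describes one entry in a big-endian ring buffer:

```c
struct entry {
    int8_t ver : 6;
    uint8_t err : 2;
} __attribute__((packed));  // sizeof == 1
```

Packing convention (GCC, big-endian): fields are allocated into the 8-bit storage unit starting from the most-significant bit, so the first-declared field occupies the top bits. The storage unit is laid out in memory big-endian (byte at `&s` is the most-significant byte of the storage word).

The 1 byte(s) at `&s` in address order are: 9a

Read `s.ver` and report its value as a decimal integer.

[0]=0x9a (big-endian) → word 0x9a
ver:6 @ bit 2 → (0x9a>>2)&0x3f = 0x26  ←
err:2 @ bit 0 → (0x9a>>0)&0x3 = 0x2
ver signed 6b, MSB=1: 38 - 64 = -26

-26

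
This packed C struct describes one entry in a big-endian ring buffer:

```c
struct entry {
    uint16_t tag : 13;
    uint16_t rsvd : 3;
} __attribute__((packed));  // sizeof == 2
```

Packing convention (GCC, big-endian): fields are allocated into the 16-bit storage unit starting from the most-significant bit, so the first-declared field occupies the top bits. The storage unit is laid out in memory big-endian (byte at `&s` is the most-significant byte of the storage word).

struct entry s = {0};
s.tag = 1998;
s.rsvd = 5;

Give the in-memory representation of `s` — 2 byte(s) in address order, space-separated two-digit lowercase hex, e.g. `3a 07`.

3e 75

tag (13b) val=1998 bits=0x7ce at bit 3: 0x3e70
rsvd (3b) val=5 bits=0x5 at bit 0: 0x3e75
word = 0x3e75 → big-endian bytes:
  [0]=0x3e  [1]=0x75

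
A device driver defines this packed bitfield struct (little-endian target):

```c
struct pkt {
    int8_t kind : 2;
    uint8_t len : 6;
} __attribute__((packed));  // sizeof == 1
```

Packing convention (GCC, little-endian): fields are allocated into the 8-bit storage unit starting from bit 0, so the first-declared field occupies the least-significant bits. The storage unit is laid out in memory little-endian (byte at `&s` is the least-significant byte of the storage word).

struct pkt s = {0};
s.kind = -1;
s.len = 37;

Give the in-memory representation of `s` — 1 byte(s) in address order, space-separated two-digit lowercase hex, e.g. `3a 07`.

97

kind (2b) val=-1 bits=0x3 at bit 0: 0x03
len (6b) val=37 bits=0x25 at bit 2: 0x97
word = 0x97 → little-endian bytes:
  [0]=0x97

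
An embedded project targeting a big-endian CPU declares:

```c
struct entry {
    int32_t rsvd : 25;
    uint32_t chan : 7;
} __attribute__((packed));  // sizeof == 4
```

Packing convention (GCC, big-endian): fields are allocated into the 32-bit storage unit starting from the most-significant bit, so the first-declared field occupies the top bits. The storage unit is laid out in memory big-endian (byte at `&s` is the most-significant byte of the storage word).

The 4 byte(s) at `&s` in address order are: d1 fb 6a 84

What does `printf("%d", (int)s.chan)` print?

4

[0]=0xd1 [1]=0xfb [2]=0x6a [3]=0x84 (big-endian) → word 0xd1fb6a84
rsvd [7+:25] = (word>>7) & 0x1ffffff = 27522773
chan [0+:7] = (word>>0) & 0x7f = 4  ←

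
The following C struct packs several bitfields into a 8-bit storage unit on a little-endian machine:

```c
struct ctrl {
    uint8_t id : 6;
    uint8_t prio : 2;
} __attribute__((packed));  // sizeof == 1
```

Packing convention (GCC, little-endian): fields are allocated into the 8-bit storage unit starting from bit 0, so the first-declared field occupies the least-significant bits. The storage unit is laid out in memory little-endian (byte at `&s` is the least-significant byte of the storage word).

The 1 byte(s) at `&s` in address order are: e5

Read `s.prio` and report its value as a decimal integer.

3

[0]=0xe5 (little-endian) → word 0xe5
id:6 @ bit 0 → (0xe5>>0)&0x3f = 0x25
prio:2 @ bit 6 → (0xe5>>6)&0x3 = 0x3  ←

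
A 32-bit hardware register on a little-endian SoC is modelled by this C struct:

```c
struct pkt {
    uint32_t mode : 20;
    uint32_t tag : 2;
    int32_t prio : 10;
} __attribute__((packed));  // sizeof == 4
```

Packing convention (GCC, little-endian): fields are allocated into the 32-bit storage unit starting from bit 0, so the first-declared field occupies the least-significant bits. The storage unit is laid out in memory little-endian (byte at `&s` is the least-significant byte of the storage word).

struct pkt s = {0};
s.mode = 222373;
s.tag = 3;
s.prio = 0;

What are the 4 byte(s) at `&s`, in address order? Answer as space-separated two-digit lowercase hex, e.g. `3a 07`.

a5 64 33 00

mode:20 = 222373 → 0x364a5 << 0 → word 0x000364a5
tag:2 = 3 → 0x3 << 20 → word 0x003364a5
prio:10 = 0 → 0x0 << 22 → word 0x003364a5
word = 0x003364a5 → little-endian bytes:
  [0]=0xa5  [1]=0x64  [2]=0x33  [3]=0x00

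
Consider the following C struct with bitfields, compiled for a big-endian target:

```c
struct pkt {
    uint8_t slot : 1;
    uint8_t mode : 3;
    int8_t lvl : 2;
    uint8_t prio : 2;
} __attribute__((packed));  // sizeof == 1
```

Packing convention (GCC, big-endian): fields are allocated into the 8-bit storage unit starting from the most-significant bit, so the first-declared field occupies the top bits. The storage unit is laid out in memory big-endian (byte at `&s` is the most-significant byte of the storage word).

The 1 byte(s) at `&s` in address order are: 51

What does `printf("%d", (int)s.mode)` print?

[0]=0x51 (big-endian) → word 0x51
slot [7+:1] = (word>>7) & 0x1 = 0
mode [4+:3] = (word>>4) & 0x7 = 5  ←
lvl [2+:2] = (word>>2) & 0x3 = 0
prio [0+:2] = (word>>0) & 0x3 = 1

5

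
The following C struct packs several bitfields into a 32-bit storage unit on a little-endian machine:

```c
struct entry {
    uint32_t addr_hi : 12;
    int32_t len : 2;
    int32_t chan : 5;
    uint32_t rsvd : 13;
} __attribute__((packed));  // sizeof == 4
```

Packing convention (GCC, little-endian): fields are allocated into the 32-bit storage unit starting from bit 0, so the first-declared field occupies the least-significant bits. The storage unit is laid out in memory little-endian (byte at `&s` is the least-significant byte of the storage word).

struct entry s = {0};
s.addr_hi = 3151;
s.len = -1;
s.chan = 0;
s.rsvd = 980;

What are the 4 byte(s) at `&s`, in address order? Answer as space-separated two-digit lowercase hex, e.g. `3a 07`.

4f 3c a0 1e

addr_hi:12 = 3151 → 0xc4f << 0 → word 0x00000c4f
len:2 = -1 → 0x3 << 12 → word 0x00003c4f
chan:5 = 0 → 0x0 << 14 → word 0x00003c4f
rsvd:13 = 980 → 0x3d4 << 19 → word 0x1ea03c4f
word = 0x1ea03c4f → little-endian bytes:
  [0]=0x4f  [1]=0x3c  [2]=0xa0  [3]=0x1e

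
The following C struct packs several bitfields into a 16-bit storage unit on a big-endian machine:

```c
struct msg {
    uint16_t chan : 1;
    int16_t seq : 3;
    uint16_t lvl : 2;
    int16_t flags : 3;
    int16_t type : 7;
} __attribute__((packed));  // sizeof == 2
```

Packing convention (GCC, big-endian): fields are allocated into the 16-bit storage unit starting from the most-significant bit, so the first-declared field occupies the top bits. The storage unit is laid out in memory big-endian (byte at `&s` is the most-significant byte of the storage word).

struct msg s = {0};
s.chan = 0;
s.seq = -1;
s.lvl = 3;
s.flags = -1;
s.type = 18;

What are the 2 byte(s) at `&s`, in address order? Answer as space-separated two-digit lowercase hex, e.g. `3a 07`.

chan (1b) val=0 bits=0x0 at bit 15: 0x0000
seq (3b) val=-1 bits=0x7 at bit 12: 0x7000
lvl (2b) val=3 bits=0x3 at bit 10: 0x7c00
flags (3b) val=-1 bits=0x7 at bit 7: 0x7f80
type (7b) val=18 bits=0x12 at bit 0: 0x7f92
word = 0x7f92 → big-endian bytes:
  [0]=0x7f  [1]=0x92

7f 92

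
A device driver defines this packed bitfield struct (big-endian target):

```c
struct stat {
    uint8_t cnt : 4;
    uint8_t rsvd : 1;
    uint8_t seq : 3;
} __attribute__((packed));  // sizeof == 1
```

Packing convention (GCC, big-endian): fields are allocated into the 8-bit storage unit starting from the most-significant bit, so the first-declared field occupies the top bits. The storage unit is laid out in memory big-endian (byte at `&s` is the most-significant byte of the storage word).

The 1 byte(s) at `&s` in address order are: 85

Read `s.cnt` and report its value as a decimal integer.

8

[0]=0x85 (big-endian) → word 0x85
cnt [4+:4] = (word>>4) & 0xf = 8  ←
rsvd [3+:1] = (word>>3) & 0x1 = 0
seq [0+:3] = (word>>0) & 0x7 = 5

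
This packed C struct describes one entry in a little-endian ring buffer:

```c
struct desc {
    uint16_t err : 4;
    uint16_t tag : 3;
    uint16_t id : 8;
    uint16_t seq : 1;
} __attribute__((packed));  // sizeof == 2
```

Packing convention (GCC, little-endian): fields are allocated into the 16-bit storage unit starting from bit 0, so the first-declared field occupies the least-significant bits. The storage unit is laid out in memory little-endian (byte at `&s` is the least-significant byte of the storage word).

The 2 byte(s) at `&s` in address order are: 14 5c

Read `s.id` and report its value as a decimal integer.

184

[0]=0x14 [1]=0x5c (little-endian) → word 0x5c14
err:4 @ bit 0 → (0x5c14>>0)&0xf = 0x4
tag:3 @ bit 4 → (0x5c14>>4)&0x7 = 0x1
id:8 @ bit 7 → (0x5c14>>7)&0xff = 0xb8  ←
seq:1 @ bit 15 → (0x5c14>>15)&0x1 = 0x0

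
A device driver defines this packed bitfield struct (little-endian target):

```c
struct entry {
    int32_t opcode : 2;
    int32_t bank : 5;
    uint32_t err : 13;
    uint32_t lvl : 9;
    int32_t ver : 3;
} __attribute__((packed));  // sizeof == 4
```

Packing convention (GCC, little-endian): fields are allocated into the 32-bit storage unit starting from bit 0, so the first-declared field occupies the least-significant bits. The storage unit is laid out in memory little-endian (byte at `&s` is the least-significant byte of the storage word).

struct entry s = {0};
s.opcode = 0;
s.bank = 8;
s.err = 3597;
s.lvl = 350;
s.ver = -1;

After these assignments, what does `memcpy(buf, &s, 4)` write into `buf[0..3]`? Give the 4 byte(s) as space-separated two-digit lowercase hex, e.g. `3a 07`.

a0 06 e7 f5

[0+:2] opcode=0 & 0x3 = 0x0; word=0x00000000
[2+:5] bank=8 & 0x1f = 0x8; word=0x00000020
[7+:13] err=3597 & 0x1fff = 0xe0d; word=0x000706a0
[20+:9] lvl=350 & 0x1ff = 0x15e; word=0x15e706a0
[29+:3] ver=-1 & 0x7 = 0x7; word=0xf5e706a0
word = 0xf5e706a0 → little-endian bytes:
  [0]=0xa0  [1]=0x06  [2]=0xe7  [3]=0xf5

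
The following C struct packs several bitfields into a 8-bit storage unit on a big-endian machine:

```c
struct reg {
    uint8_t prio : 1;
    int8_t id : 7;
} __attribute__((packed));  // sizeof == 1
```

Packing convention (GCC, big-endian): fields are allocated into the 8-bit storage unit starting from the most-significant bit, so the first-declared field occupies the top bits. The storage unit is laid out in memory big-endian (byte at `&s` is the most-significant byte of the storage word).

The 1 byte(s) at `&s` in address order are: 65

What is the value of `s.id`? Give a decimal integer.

[0]=0x65 (big-endian) → word 0x65
prio [7+:1] = (word>>7) & 0x1 = 0
id [0+:7] = (word>>0) & 0x7f = 101  ←
id signed 7b, MSB=1: 101 - 128 = -27

-27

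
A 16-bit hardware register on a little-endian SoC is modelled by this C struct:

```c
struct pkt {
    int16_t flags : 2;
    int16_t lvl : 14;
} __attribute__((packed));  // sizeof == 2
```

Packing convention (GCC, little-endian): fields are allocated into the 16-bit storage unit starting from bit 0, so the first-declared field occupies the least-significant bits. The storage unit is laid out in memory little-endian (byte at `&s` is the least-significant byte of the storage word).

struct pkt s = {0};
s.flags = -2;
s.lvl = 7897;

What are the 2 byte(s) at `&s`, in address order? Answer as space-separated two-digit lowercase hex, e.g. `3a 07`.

66 7b

[0+:2] flags=-2 & 0x3 = 0x2; word=0x0002
[2+:14] lvl=7897 & 0x3fff = 0x1ed9; word=0x7b66
word = 0x7b66 → little-endian bytes:
  [0]=0x66  [1]=0x7b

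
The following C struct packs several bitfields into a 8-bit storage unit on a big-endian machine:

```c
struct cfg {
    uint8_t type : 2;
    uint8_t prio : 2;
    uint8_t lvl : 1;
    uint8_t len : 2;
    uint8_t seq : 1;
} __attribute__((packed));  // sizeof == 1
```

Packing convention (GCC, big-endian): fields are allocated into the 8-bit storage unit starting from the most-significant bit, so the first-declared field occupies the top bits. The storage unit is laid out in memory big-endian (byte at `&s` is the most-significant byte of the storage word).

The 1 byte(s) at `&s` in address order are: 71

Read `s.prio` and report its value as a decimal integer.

[0]=0x71 (big-endian) → word 0x71
type [6+:2] = (word>>6) & 0x3 = 1
prio [4+:2] = (word>>4) & 0x3 = 3  ←
lvl [3+:1] = (word>>3) & 0x1 = 0
len [1+:2] = (word>>1) & 0x3 = 0
seq [0+:1] = (word>>0) & 0x1 = 1

3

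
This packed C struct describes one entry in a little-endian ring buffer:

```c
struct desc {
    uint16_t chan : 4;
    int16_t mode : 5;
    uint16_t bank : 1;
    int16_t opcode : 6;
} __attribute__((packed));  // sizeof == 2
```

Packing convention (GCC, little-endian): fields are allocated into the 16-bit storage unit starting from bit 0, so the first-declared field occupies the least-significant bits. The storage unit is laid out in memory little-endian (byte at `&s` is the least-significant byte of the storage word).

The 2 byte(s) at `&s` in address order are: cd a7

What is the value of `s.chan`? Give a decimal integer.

13

[0]=0xcd [1]=0xa7 (little-endian) → word 0xa7cd
chan [0+:4] = (word>>0) & 0xf = 13  ←
mode [4+:5] = (word>>4) & 0x1f = 28
bank [9+:1] = (word>>9) & 0x1 = 1
opcode [10+:6] = (word>>10) & 0x3f = 41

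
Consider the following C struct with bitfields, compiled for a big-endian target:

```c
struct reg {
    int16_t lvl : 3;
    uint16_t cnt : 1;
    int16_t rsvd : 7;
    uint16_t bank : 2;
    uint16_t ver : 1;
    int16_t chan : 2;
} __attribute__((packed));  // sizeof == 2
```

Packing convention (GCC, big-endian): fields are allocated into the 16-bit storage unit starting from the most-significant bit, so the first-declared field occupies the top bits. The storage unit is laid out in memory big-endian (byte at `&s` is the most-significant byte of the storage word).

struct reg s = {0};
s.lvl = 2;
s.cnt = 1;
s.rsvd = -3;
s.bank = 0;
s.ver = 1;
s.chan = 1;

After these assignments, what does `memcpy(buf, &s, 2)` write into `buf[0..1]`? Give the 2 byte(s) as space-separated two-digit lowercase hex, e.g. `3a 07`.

5f a5

lvl (3b) val=2 bits=0x2 at bit 13: 0x4000
cnt (1b) val=1 bits=0x1 at bit 12: 0x5000
rsvd (7b) val=-3 bits=0x7d at bit 5: 0x5fa0
bank (2b) val=0 bits=0x0 at bit 3: 0x5fa0
ver (1b) val=1 bits=0x1 at bit 2: 0x5fa4
chan (2b) val=1 bits=0x1 at bit 0: 0x5fa5
word = 0x5fa5 → big-endian bytes:
  [0]=0x5f  [1]=0xa5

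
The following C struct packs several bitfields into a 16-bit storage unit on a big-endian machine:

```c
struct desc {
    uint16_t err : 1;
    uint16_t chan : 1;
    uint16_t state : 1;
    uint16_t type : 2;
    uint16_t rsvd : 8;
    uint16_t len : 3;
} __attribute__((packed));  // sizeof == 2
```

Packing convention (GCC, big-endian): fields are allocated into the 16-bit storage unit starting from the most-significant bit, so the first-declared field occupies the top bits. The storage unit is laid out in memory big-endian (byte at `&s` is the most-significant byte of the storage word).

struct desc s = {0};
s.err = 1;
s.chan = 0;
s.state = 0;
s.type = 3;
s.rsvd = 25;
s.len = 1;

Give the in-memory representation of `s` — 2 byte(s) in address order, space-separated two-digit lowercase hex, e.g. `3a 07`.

err:1 = 1 → 0x1 << 15 → word 0x8000
chan:1 = 0 → 0x0 << 14 → word 0x8000
state:1 = 0 → 0x0 << 13 → word 0x8000
type:2 = 3 → 0x3 << 11 → word 0x9800
rsvd:8 = 25 → 0x19 << 3 → word 0x98c8
len:3 = 1 → 0x1 << 0 → word 0x98c9
word = 0x98c9 → big-endian bytes:
  [0]=0x98  [1]=0xc9

98 c9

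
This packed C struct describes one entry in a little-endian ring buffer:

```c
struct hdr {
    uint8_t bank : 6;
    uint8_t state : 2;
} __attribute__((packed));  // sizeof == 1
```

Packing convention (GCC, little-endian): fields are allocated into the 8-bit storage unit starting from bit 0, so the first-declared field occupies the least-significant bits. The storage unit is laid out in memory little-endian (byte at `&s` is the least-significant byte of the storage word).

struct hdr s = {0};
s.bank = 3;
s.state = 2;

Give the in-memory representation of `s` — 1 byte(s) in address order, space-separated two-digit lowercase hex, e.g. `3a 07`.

83

bank:6 = 3 → 0x3 << 0 → word 0x03
state:2 = 2 → 0x2 << 6 → word 0x83
word = 0x83 → little-endian bytes:
  [0]=0x83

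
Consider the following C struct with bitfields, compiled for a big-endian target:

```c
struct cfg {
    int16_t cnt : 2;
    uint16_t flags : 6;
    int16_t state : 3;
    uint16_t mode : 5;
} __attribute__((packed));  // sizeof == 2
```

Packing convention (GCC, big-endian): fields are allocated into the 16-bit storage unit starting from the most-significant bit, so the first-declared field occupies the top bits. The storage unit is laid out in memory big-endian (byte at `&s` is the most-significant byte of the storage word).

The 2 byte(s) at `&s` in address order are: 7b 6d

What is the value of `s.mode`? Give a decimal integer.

13

[0]=0x7b [1]=0x6d (big-endian) → word 0x7b6d
cnt [14+:2] = (word>>14) & 0x3 = 1
flags [8+:6] = (word>>8) & 0x3f = 59
state [5+:3] = (word>>5) & 0x7 = 3
mode [0+:5] = (word>>0) & 0x1f = 13  ←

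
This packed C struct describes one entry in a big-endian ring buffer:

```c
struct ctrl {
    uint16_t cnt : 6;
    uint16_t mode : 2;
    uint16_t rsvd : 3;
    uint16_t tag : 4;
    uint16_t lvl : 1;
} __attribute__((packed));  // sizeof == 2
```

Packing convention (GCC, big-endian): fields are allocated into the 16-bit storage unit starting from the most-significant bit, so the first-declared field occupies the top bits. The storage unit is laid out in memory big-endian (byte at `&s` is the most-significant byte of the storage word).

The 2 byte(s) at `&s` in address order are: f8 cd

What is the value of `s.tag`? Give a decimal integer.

[0]=0xf8 [1]=0xcd (big-endian) → word 0xf8cd
cnt:6 @ bit 10 → (0xf8cd>>10)&0x3f = 0x3e
mode:2 @ bit 8 → (0xf8cd>>8)&0x3 = 0x0
rsvd:3 @ bit 5 → (0xf8cd>>5)&0x7 = 0x6
tag:4 @ bit 1 → (0xf8cd>>1)&0xf = 0x6  ←
lvl:1 @ bit 0 → (0xf8cd>>0)&0x1 = 0x1

6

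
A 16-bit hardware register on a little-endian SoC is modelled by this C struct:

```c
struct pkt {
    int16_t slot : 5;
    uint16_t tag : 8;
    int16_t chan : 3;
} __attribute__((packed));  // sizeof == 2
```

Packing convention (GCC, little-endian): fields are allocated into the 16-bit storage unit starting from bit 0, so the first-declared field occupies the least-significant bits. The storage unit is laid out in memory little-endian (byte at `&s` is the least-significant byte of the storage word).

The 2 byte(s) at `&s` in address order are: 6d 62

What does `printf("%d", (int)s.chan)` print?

[0]=0x6d [1]=0x62 (little-endian) → word 0x626d
slot [0+:5] = (word>>0) & 0x1f = 13
tag [5+:8] = (word>>5) & 0xff = 19
chan [13+:3] = (word>>13) & 0x7 = 3  ←
chan signed 3b, MSB=0: value = 3

3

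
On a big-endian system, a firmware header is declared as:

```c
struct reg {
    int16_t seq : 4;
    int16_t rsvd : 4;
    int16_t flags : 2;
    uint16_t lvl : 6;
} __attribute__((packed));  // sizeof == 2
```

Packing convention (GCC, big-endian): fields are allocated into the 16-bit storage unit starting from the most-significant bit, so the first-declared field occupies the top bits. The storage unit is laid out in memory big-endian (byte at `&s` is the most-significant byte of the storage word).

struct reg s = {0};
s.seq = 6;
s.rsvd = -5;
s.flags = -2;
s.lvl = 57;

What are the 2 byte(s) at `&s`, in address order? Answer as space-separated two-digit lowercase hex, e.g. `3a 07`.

[12+:4] seq=6 & 0xf = 0x6; word=0x6000
[8+:4] rsvd=-5 & 0xf = 0xb; word=0x6b00
[6+:2] flags=-2 & 0x3 = 0x2; word=0x6b80
[0+:6] lvl=57 & 0x3f = 0x39; word=0x6bb9
word = 0x6bb9 → big-endian bytes:
  [0]=0x6b  [1]=0xb9

6b b9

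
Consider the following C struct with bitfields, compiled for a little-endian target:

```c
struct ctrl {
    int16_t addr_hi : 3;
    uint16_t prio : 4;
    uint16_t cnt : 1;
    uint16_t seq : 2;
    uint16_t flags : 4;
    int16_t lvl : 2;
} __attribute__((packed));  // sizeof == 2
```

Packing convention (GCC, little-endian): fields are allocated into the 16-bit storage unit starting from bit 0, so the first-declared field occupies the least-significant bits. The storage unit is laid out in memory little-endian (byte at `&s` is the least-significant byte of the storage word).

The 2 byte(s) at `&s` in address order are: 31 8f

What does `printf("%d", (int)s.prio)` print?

6

[0]=0x31 [1]=0x8f (little-endian) → word 0x8f31
addr_hi [0+:3] = (word>>0) & 0x7 = 1
prio [3+:4] = (word>>3) & 0xf = 6  ←
cnt [7+:1] = (word>>7) & 0x1 = 0
seq [8+:2] = (word>>8) & 0x3 = 3
flags [10+:4] = (word>>10) & 0xf = 3
lvl [14+:2] = (word>>14) & 0x3 = 2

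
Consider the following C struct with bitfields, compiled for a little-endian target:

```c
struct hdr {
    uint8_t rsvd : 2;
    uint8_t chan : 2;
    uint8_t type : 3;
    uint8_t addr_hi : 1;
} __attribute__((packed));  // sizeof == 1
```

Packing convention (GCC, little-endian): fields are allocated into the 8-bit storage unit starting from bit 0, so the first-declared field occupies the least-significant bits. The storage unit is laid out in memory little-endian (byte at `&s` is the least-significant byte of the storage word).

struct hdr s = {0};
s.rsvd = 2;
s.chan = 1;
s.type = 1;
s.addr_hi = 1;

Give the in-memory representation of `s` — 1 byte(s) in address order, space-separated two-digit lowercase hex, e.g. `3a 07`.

rsvd (2b) val=2 bits=0x2 at bit 0: 0x02
chan (2b) val=1 bits=0x1 at bit 2: 0x06
type (3b) val=1 bits=0x1 at bit 4: 0x16
addr_hi (1b) val=1 bits=0x1 at bit 7: 0x96
word = 0x96 → little-endian bytes:
  [0]=0x96

96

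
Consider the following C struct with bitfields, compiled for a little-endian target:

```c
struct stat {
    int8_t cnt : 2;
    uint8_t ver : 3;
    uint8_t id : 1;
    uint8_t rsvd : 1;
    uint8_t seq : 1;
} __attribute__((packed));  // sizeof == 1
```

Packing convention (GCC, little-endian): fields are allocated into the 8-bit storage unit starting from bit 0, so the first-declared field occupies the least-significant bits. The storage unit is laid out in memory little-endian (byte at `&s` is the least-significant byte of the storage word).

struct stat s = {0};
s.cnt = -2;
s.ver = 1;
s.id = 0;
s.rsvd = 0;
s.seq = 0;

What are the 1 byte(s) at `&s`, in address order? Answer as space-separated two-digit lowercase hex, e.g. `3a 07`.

06

[0+:2] cnt=-2 & 0x3 = 0x2; word=0x02
[2+:3] ver=1 & 0x7 = 0x1; word=0x06
[5+:1] id=0 & 0x1 = 0x0; word=0x06
[6+:1] rsvd=0 & 0x1 = 0x0; word=0x06
[7+:1] seq=0 & 0x1 = 0x0; word=0x06
word = 0x06 → little-endian bytes:
  [0]=0x06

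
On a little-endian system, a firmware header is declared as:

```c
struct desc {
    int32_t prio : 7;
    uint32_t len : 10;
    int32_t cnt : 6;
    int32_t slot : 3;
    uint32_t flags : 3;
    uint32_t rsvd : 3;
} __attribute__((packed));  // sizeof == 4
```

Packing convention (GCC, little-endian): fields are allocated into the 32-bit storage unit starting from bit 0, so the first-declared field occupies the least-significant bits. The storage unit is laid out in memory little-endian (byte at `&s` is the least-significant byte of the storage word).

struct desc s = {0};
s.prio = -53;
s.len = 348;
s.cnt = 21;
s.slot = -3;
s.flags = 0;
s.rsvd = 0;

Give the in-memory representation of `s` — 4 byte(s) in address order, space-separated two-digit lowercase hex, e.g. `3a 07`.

4b ae aa 02

prio (7b) val=-53 bits=0x4b at bit 0: 0x0000004b
len (10b) val=348 bits=0x15c at bit 7: 0x0000ae4b
cnt (6b) val=21 bits=0x15 at bit 17: 0x002aae4b
slot (3b) val=-3 bits=0x5 at bit 23: 0x02aaae4b
flags (3b) val=0 bits=0x0 at bit 26: 0x02aaae4b
rsvd (3b) val=0 bits=0x0 at bit 29: 0x02aaae4b
word = 0x02aaae4b → little-endian bytes:
  [0]=0x4b  [1]=0xae  [2]=0xaa  [3]=0x02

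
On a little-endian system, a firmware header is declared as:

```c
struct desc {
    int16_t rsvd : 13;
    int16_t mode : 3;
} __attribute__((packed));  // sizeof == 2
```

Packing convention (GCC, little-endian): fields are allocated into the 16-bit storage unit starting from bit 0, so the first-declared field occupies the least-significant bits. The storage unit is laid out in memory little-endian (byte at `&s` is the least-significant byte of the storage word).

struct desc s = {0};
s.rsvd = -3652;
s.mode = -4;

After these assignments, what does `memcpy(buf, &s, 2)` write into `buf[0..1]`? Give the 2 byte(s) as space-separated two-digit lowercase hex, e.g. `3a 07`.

rsvd:13 = -3652 → 0x11bc << 0 → word 0x11bc
mode:3 = -4 → 0x4 << 13 → word 0x91bc
word = 0x91bc → little-endian bytes:
  [0]=0xbc  [1]=0x91

bc 91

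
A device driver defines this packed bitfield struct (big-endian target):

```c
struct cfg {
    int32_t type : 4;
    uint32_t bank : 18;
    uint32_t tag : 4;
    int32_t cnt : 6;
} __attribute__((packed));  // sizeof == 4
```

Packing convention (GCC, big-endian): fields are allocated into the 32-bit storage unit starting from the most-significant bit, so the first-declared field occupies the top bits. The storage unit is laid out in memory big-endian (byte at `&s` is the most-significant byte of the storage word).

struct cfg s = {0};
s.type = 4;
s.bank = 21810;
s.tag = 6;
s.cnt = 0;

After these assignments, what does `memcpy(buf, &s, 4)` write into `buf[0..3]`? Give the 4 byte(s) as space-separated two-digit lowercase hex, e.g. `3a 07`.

[28+:4] type=4 & 0xf = 0x4; word=0x40000000
[10+:18] bank=21810 & 0x3ffff = 0x5532; word=0x4154c800
[6+:4] tag=6 & 0xf = 0x6; word=0x4154c980
[0+:6] cnt=0 & 0x3f = 0x0; word=0x4154c980
word = 0x4154c980 → big-endian bytes:
  [0]=0x41  [1]=0x54  [2]=0xc9  [3]=0x80

41 54 c9 80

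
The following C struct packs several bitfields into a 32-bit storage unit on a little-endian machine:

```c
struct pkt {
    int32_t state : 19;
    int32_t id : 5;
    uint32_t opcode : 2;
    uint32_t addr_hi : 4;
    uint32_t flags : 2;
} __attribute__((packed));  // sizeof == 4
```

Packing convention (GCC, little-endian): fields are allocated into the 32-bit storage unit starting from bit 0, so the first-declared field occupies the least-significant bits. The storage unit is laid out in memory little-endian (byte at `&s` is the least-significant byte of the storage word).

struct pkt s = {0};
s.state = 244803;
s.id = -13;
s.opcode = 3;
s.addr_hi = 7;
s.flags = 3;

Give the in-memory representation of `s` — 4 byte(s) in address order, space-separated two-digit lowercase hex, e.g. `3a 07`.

state:19 = 244803 → 0x3bc43 << 0 → word 0x0003bc43
id:5 = -13 → 0x13 << 19 → word 0x009bbc43
opcode:2 = 3 → 0x3 << 24 → word 0x039bbc43
addr_hi:4 = 7 → 0x7 << 26 → word 0x1f9bbc43
flags:2 = 3 → 0x3 << 30 → word 0xdf9bbc43
word = 0xdf9bbc43 → little-endian bytes:
  [0]=0x43  [1]=0xbc  [2]=0x9b  [3]=0xdf

43 bc 9b df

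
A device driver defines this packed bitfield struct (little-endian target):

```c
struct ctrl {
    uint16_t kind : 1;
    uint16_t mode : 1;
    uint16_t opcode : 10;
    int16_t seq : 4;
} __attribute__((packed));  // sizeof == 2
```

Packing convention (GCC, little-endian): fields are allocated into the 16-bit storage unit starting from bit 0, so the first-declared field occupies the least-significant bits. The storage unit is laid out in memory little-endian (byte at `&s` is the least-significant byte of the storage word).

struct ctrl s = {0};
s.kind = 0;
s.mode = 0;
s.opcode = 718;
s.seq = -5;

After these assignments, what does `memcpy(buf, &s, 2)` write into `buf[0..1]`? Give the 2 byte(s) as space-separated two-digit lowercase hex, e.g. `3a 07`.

38 bb

[0+:1] kind=0 & 0x1 = 0x0; word=0x0000
[1+:1] mode=0 & 0x1 = 0x0; word=0x0000
[2+:10] opcode=718 & 0x3ff = 0x2ce; word=0x0b38
[12+:4] seq=-5 & 0xf = 0xb; word=0xbb38
word = 0xbb38 → little-endian bytes:
  [0]=0x38  [1]=0xbb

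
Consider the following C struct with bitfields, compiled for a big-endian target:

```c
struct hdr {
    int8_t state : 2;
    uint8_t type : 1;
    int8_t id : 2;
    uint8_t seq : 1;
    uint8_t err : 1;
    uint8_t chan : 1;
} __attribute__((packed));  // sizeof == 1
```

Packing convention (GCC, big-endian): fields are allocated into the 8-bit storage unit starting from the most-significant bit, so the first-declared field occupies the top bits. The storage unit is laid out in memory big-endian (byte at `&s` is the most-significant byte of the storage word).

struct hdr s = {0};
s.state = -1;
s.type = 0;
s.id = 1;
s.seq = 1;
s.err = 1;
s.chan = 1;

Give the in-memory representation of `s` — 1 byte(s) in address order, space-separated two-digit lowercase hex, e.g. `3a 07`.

cf

state:2 = -1 → 0x3 << 6 → word 0xc0
type:1 = 0 → 0x0 << 5 → word 0xc0
id:2 = 1 → 0x1 << 3 → word 0xc8
seq:1 = 1 → 0x1 << 2 → word 0xcc
err:1 = 1 → 0x1 << 1 → word 0xce
chan:1 = 1 → 0x1 << 0 → word 0xcf
word = 0xcf → big-endian bytes:
  [0]=0xcf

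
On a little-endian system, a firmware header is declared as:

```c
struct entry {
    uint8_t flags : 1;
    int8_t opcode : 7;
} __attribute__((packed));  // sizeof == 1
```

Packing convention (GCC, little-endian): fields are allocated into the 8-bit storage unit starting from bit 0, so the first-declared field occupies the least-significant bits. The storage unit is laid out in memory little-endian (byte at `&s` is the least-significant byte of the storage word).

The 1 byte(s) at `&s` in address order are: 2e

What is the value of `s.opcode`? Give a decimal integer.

23

[0]=0x2e (little-endian) → word 0x2e
flags:1 @ bit 0 → (0x2e>>0)&0x1 = 0x0
opcode:7 @ bit 1 → (0x2e>>1)&0x7f = 0x17  ←
opcode signed 7b, MSB=0: value = 23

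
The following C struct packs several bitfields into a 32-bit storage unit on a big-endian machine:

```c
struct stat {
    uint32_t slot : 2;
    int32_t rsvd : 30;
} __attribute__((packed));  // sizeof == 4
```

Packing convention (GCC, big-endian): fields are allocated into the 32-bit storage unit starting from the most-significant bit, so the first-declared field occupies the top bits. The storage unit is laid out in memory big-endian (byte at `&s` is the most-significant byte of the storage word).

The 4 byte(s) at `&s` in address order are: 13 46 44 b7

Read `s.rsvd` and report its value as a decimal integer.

323372215

[0]=0x13 [1]=0x46 [2]=0x44 [3]=0xb7 (big-endian) → word 0x134644b7
slot:2 @ bit 30 → (0x134644b7>>30)&0x3 = 0x0
rsvd:30 @ bit 0 → (0x134644b7>>0)&0x3fffffff = 0x134644b7  ←
rsvd signed 30b, MSB=0: value = 323372215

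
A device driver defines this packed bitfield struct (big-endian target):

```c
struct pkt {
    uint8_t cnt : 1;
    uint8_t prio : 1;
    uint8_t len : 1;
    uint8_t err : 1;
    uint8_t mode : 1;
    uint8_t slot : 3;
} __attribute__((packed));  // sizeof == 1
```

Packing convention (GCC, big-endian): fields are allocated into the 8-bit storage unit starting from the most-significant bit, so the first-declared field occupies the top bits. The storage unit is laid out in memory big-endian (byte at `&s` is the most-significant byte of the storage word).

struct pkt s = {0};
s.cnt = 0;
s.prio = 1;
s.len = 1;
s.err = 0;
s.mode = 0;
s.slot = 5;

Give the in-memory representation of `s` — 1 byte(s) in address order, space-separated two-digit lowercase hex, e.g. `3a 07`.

65

[7+:1] cnt=0 & 0x1 = 0x0; word=0x00
[6+:1] prio=1 & 0x1 = 0x1; word=0x40
[5+:1] len=1 & 0x1 = 0x1; word=0x60
[4+:1] err=0 & 0x1 = 0x0; word=0x60
[3+:1] mode=0 & 0x1 = 0x0; word=0x60
[0+:3] slot=5 & 0x7 = 0x5; word=0x65
word = 0x65 → big-endian bytes:
  [0]=0x65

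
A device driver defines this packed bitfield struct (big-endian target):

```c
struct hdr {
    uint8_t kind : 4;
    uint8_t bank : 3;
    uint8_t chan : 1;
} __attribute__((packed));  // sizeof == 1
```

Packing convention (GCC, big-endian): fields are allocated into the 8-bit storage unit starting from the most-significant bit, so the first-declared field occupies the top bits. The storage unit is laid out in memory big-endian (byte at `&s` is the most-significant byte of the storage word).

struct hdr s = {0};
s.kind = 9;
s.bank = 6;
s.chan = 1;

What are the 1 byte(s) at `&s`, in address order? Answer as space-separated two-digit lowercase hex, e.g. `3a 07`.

kind:4 = 9 → 0x9 << 4 → word 0x90
bank:3 = 6 → 0x6 << 1 → word 0x9c
chan:1 = 1 → 0x1 << 0 → word 0x9d
word = 0x9d → big-endian bytes:
  [0]=0x9d

9d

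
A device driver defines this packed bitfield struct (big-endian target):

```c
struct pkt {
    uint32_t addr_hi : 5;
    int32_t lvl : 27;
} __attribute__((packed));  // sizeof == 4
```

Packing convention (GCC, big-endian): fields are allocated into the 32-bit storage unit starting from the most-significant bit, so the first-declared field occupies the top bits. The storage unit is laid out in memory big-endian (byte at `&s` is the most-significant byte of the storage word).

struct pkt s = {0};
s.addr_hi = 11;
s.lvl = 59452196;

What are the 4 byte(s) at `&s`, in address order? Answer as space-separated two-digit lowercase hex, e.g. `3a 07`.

5b 8b 2b 24

addr_hi (5b) val=11 bits=0xb at bit 27: 0x58000000
lvl (27b) val=59452196 bits=0x38b2b24 at bit 0: 0x5b8b2b24
word = 0x5b8b2b24 → big-endian bytes:
  [0]=0x5b  [1]=0x8b  [2]=0x2b  [3]=0x24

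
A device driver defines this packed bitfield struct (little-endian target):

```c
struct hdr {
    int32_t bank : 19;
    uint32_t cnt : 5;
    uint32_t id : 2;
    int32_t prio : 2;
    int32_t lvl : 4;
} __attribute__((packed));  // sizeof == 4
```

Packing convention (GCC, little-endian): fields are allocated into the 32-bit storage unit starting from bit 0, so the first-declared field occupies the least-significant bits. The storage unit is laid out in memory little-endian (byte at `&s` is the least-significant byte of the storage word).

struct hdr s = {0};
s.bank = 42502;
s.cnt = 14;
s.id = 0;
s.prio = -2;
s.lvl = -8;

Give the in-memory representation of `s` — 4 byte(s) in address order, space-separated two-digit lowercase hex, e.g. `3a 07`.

06 a6 70 88

[0+:19] bank=42502 & 0x7ffff = 0xa606; word=0x0000a606
[19+:5] cnt=14 & 0x1f = 0xe; word=0x0070a606
[24+:2] id=0 & 0x3 = 0x0; word=0x0070a606
[26+:2] prio=-2 & 0x3 = 0x2; word=0x0870a606
[28+:4] lvl=-8 & 0xf = 0x8; word=0x8870a606
word = 0x8870a606 → little-endian bytes:
  [0]=0x06  [1]=0xa6  [2]=0x70  [3]=0x88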